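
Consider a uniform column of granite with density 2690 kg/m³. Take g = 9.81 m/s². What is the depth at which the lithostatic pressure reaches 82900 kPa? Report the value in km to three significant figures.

h = P/(ρg) = 82900 kPa / (2690 kg/m³ × 9.81 m/s²) = 8.290×10^7 Pa / 26389 Pa/m = 3141.5 m
= 3.1415 km

3.14 km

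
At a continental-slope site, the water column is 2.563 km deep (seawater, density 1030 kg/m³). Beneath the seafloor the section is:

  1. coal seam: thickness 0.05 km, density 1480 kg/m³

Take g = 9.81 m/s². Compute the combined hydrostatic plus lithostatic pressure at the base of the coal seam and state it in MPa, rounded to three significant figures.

seawater: 1030 kg/m³ × 9.81 m/s² × 2563 m = 2.590×10^7 Pa = 25.90 MPa
coal seam: 1480 kg/m³ × 9.81 m/s² × 50 m = 7.259×10^5 Pa = 0.7259 MPa
Total = 25.90 + 0.7259 = 26.623 MPa

26.6 MPa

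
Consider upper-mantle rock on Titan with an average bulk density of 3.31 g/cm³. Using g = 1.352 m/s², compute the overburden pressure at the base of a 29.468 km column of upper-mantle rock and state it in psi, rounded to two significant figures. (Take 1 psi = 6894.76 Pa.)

19000 psi

upper-mantle rock: 3310 kg/m³ × 1.352 m/s² × 29468 m = 1.319×10^8 Pa = 19127 psi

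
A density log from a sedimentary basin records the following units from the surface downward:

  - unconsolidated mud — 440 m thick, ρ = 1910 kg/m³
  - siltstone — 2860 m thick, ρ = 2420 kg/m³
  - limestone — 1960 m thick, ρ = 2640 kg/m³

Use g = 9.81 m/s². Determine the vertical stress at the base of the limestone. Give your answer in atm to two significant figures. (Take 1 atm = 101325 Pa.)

unconsolidated mud: 1910 kg/m³ × 9.81 m/s² × 440 m = 8.244×10^6 Pa = 81.37 atm
siltstone: 2420 kg/m³ × 9.81 m/s² × 2860 m = 6.790×10^7 Pa = 670.1 atm
limestone: 2640 kg/m³ × 9.81 m/s² × 1960 m = 5.076×10^7 Pa = 501.0 atm
Total = 81.37 + 670.1 + 501.0 = 1252.4 atm

1300 atm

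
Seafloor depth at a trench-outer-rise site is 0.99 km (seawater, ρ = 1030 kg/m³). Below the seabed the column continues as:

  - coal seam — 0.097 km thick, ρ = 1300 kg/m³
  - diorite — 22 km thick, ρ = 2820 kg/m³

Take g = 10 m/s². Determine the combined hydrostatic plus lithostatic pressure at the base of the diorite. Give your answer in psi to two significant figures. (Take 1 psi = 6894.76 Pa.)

seawater: 1030 kg/m³ × 10 m/s² × 990 m = 1.020×10^7 Pa = 1479 psi
coal seam: 1300 kg/m³ × 10 m/s² × 97 m = 1.261×10^6 Pa = 182.9 psi
diorite: 2820 kg/m³ × 10 m/s² × 22000 m = 6.204×10^8 Pa = 89981 psi
Total = 1479 + 182.9 + 89981 = 91643 psi

92000 psi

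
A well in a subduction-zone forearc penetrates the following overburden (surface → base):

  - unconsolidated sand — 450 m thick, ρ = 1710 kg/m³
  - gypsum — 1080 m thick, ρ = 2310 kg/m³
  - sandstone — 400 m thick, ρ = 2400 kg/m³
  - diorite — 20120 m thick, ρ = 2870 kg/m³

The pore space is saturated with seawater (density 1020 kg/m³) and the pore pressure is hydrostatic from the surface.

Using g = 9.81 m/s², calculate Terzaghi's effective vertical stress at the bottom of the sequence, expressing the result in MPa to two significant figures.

390 MPa

Overburden (lithostatic) stress σ_v:
unconsolidated sand: 1710 kg/m³ × 9.81 m/s² × 450 m = 7.549×10^6 Pa = 7.549 MPa
gypsum: 2310 kg/m³ × 9.81 m/s² × 1080 m = 2.447×10^7 Pa = 24.47 MPa
sandstone: 2400 kg/m³ × 9.81 m/s² × 400 m = 9.418×10^6 Pa = 9.418 MPa
diorite: 2870 kg/m³ × 9.81 m/s² × 20120 m = 5.665×10^8 Pa = 566.5 MPa
Total = 7.549 + 24.47 + 9.418 + 566.5 = 607.91 MPa
Pore pressure P_p = 1020 kg/m³ × 9.81 m/s² × 22050 m = 2.206×10^8 Pa = 220.6 MPa
Effective stress σ' = σ_v − P_p = 607.9 − 220.6 = 387.28 MPa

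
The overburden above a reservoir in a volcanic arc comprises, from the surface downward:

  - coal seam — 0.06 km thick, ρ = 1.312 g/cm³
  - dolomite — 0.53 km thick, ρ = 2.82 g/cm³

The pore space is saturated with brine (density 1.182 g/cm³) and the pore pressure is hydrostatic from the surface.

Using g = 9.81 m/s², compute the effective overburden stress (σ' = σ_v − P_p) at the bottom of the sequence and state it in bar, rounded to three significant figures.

Overburden (lithostatic) stress σ_v:
coal seam: 1312 kg/m³ × 9.81 m/s² × 60 m = 7.722×10^5 Pa = 0.7722 MPa
dolomite: 2820 kg/m³ × 9.81 m/s² × 530 m = 1.466×10^7 Pa = 14.66 MPa
Total = 0.7722 + 14.66 = 15.434 MPa
Pore pressure P_p = 1182 kg/m³ × 9.81 m/s² × 590 m = 6.841×10^6 Pa = 6.841 MPa
Effective stress σ' = σ_v − P_p = 15.43 − 6.841 = 8.5930 MPa = 85.930 bar

85.9 bar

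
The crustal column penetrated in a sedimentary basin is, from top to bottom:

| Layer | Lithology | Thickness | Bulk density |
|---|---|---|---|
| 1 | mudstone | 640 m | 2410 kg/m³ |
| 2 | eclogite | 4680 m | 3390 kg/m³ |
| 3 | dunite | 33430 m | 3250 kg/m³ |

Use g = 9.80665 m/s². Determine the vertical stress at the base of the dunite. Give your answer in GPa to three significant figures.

1.24 GPa

mudstone: 2410 kg/m³ × 9.80665 m/s² × 640 m = 1.513×10^7 Pa = 0.01513 GPa
eclogite: 3390 kg/m³ × 9.80665 m/s² × 4680 m = 1.556×10^8 Pa = 0.1556 GPa
dunite: 3250 kg/m³ × 9.80665 m/s² × 33430 m = 1.065×10^9 Pa = 1.065 GPa
Total = 0.01513 + 0.1556 + 1.065 = 1.2362 GPa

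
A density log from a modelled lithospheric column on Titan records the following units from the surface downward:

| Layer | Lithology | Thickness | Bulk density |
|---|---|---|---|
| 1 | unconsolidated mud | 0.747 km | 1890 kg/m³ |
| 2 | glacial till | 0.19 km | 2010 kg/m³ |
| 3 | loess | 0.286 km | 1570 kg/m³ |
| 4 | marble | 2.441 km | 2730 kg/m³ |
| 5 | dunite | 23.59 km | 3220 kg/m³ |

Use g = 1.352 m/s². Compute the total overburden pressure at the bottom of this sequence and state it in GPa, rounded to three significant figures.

0.115 GPa

unconsolidated mud: 1890 kg/m³ × 1.352 m/s² × 747 m = 1.909×10^6 Pa = 1.909×10^-3 GPa
glacial till: 2010 kg/m³ × 1.352 m/s² × 190 m = 5.163×10^5 Pa = 5.163×10^-4 GPa
loess: 1570 kg/m³ × 1.352 m/s² × 286 m = 6.071×10^5 Pa = 6.071×10^-4 GPa
marble: 2730 kg/m³ × 1.352 m/s² × 2441 m = 9.010×10^6 Pa = 9.010×10^-3 GPa
dunite: 3220 kg/m³ × 1.352 m/s² × 23590 m = 1.027×10^8 Pa = 0.1027 GPa
Total = 1.909×10^-3 + 5.163×10^-4 + 6.071×10^-4 + 9.010×10^-3 + 0.1027 = 0.11474 GPa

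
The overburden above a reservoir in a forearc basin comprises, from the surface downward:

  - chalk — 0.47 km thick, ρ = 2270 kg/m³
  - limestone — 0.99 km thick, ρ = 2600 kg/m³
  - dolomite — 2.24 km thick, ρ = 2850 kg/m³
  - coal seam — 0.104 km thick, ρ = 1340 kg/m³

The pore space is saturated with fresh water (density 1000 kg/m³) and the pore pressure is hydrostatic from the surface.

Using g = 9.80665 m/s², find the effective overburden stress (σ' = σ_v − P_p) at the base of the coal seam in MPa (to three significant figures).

62.4 MPa

Overburden (lithostatic) stress σ_v:
chalk: 2270 kg/m³ × 9.80665 m/s² × 470 m = 1.046×10^7 Pa = 10.46 MPa
limestone: 2600 kg/m³ × 9.80665 m/s² × 990 m = 2.524×10^7 Pa = 25.24 MPa
dolomite: 2850 kg/m³ × 9.80665 m/s² × 2240 m = 6.261×10^7 Pa = 62.61 MPa
coal seam: 1340 kg/m³ × 9.80665 m/s² × 104 m = 1.367×10^6 Pa = 1.367 MPa
Total = 10.46 + 25.24 + 62.61 + 1.367 = 99.677 MPa
Pore pressure P_p = 1000 kg/m³ × 9.80665 m/s² × 3804 m = 3.730×10^7 Pa = 37.30 MPa
Effective stress σ' = σ_v − P_p = 99.68 − 37.30 = 62.373 MPa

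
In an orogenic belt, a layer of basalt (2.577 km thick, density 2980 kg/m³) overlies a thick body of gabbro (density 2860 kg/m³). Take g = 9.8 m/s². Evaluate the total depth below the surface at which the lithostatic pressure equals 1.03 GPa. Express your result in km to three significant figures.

Pressure at base of upper layers: 2980×9.8×2577 = 7.526×10^7 Pa = 0.07526 GPa
Remaining pressure to be supplied by gabbro: 1.030×10^9 − 7.526×10^7 = 9.547×10^8 Pa
Additional depth in gabbro = 9.547×10^8 Pa / (2860 kg/m³ × 9.8 m/s²) = 34064 m
Total depth = 2577 m + 34064 m = 36641 m
= 36.641 km

36.6 km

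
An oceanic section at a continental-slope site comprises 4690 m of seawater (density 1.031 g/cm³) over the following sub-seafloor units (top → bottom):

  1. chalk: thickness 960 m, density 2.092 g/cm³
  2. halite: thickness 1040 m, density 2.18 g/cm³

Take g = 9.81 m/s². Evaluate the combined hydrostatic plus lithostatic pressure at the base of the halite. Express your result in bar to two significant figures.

seawater: 1031 kg/m³ × 9.81 m/s² × 4690 m = 4.744×10^7 Pa = 474.4 bar
chalk: 2092 kg/m³ × 9.81 m/s² × 960 m = 1.970×10^7 Pa = 197.0 bar
halite: 2180 kg/m³ × 9.81 m/s² × 1040 m = 2.224×10^7 Pa = 222.4 bar
Total = 474.4 + 197.0 + 222.4 = 893.78 bar

890 bar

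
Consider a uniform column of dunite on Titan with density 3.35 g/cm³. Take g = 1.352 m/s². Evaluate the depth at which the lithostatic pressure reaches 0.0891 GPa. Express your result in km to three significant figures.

h = P/(ρg) = 0.0891 GPa / (3350 kg/m³ × 1.352 m/s²) = 8.910×10^7 Pa / 4529.2 Pa/m = 19672 m
= 19.672 km

19.7 km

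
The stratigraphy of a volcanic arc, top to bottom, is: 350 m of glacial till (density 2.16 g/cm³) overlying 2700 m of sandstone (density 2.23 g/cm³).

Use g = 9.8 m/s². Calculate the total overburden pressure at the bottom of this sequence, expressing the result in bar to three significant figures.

664 bar

glacial till: 2160 kg/m³ × 9.8 m/s² × 350 m = 7.409×10^6 Pa = 74.09 bar
sandstone: 2230 kg/m³ × 9.8 m/s² × 2700 m = 5.901×10^7 Pa = 590.1 bar
Total = 74.09 + 590.1 = 664.15 bar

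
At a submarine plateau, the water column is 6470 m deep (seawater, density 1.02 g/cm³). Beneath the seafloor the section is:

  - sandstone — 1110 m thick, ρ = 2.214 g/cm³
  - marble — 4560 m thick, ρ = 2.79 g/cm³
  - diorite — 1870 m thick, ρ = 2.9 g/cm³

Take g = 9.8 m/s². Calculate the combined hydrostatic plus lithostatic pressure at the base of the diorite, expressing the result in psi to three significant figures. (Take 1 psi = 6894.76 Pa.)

seawater: 1020 kg/m³ × 9.8 m/s² × 6470 m = 6.467×10^7 Pa = 9380 psi
sandstone: 2214 kg/m³ × 9.8 m/s² × 1110 m = 2.408×10^7 Pa = 3493 psi
marble: 2790 kg/m³ × 9.8 m/s² × 4560 m = 1.247×10^8 Pa = 18083 psi
diorite: 2900 kg/m³ × 9.8 m/s² × 1870 m = 5.315×10^7 Pa = 7708 psi
Total = 9380 + 3493 + 18083 + 7708 = 38665 psi

38700 psi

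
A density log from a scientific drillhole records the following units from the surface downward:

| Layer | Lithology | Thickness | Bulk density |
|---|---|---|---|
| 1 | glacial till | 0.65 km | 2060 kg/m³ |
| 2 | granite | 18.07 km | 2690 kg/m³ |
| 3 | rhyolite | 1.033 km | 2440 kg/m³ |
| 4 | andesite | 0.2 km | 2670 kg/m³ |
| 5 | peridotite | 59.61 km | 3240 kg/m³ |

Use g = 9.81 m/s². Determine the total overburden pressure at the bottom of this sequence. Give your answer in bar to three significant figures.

glacial till: 2060 kg/m³ × 9.81 m/s² × 650 m = 1.314×10^7 Pa = 131.4 bar
granite: 2690 kg/m³ × 9.81 m/s² × 18070 m = 4.768×10^8 Pa = 4768 bar
rhyolite: 2440 kg/m³ × 9.81 m/s² × 1033 m = 2.473×10^7 Pa = 247.3 bar
andesite: 2670 kg/m³ × 9.81 m/s² × 200 m = 5.239×10^6 Pa = 52.39 bar
peridotite: 3240 kg/m³ × 9.81 m/s² × 59610 m = 1.895×10^9 Pa = 18947 bar
Total = 131.4 + 4768 + 247.3 + 52.39 + 18947 = 24146 bar

24100 bar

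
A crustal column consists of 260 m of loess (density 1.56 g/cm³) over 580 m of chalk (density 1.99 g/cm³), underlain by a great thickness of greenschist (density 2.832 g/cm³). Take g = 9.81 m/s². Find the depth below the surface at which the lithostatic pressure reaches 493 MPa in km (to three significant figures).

Pressure at base of upper layers: 1560×9.81×260 + 1990×9.81×580 = 1.530×10^7 Pa = 15.30 MPa
Remaining pressure to be supplied by greenschist: 4.930×10^8 − 1.530×10^7 = 4.777×10^8 Pa
Additional depth in greenschist = 4.777×10^8 Pa / (2832 kg/m³ × 9.81 m/s²) = 17195 m
Total depth = 840 m + 17195 m = 18035 m
= 18.035 km

18.0 km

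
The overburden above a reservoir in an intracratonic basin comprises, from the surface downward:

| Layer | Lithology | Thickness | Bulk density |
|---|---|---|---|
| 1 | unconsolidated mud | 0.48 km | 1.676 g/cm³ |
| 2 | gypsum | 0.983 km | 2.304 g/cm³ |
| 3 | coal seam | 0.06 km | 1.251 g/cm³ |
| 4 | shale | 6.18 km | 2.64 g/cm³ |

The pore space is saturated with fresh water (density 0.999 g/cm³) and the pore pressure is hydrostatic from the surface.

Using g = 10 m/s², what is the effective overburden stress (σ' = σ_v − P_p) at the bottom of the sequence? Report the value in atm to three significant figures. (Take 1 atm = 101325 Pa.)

Overburden (lithostatic) stress σ_v:
unconsolidated mud: 1676 kg/m³ × 10 m/s² × 480 m = 8.045×10^6 Pa = 8.045 MPa
gypsum: 2304 kg/m³ × 10 m/s² × 983 m = 2.265×10^7 Pa = 22.65 MPa
coal seam: 1251 kg/m³ × 10 m/s² × 60 m = 7.506×10^5 Pa = 0.7506 MPa
shale: 2640 kg/m³ × 10 m/s² × 6180 m = 1.632×10^8 Pa = 163.2 MPa
Total = 8.045 + 22.65 + 0.7506 + 163.2 = 194.60 MPa
Pore pressure P_p = 999 kg/m³ × 10 m/s² × 7703 m = 7.695×10^7 Pa = 76.95 MPa
Effective stress σ' = σ_v − P_p = 194.6 − 76.95 = 117.64 MPa = 1161.0 atm

1160 atm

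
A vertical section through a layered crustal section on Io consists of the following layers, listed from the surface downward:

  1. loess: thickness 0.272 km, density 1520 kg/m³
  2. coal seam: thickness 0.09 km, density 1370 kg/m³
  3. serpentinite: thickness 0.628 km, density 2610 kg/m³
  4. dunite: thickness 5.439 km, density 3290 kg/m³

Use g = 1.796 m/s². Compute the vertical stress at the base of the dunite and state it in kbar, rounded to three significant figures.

loess: 1520 kg/m³ × 1.796 m/s² × 272 m = 7.425×10^5 Pa = 7.425×10^-3 kbar
coal seam: 1370 kg/m³ × 1.796 m/s² × 90 m = 2.214×10^5 Pa = 2.214×10^-3 kbar
serpentinite: 2610 kg/m³ × 1.796 m/s² × 628 m = 2.944×10^6 Pa = 0.02944 kbar
dunite: 3290 kg/m³ × 1.796 m/s² × 5439 m = 3.214×10^7 Pa = 0.3214 kbar
Total = 7.425×10^-3 + 2.214×10^-3 + 0.02944 + 0.3214 = 0.36046 kbar

0.360 kbar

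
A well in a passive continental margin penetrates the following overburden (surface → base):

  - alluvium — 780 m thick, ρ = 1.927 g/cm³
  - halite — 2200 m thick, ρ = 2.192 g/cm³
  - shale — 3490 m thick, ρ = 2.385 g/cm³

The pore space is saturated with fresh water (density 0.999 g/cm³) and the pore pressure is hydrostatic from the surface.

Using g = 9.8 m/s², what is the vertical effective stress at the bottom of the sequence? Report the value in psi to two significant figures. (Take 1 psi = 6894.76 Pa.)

Overburden (lithostatic) stress σ_v:
alluvium: 1927 kg/m³ × 9.8 m/s² × 780 m = 1.473×10^7 Pa = 14.73 MPa
halite: 2192 kg/m³ × 9.8 m/s² × 2200 m = 4.726×10^7 Pa = 47.26 MPa
shale: 2385 kg/m³ × 9.8 m/s² × 3490 m = 8.157×10^7 Pa = 81.57 MPa
Total = 14.73 + 47.26 + 81.57 = 143.56 MPa
Pore pressure P_p = 999 kg/m³ × 9.8 m/s² × 6470 m = 6.334×10^7 Pa = 63.34 MPa
Effective stress σ' = σ_v − P_p = 143.6 − 63.34 = 80.219 MPa = 11635 psi

12000 psi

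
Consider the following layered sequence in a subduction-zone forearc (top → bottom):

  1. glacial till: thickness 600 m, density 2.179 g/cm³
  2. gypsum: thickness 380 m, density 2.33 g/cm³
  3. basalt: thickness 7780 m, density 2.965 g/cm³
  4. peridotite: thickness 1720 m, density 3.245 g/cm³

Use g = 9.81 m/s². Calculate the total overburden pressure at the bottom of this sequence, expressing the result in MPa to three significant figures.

glacial till: 2179 kg/m³ × 9.81 m/s² × 600 m = 1.283×10^7 Pa = 12.83 MPa
gypsum: 2330 kg/m³ × 9.81 m/s² × 380 m = 8.686×10^6 Pa = 8.686 MPa
basalt: 2965 kg/m³ × 9.81 m/s² × 7780 m = 2.263×10^8 Pa = 226.3 MPa
peridotite: 3245 kg/m³ × 9.81 m/s² × 1720 m = 5.475×10^7 Pa = 54.75 MPa
Total = 12.83 + 8.686 + 226.3 + 54.75 = 302.56 MPa

303 MPa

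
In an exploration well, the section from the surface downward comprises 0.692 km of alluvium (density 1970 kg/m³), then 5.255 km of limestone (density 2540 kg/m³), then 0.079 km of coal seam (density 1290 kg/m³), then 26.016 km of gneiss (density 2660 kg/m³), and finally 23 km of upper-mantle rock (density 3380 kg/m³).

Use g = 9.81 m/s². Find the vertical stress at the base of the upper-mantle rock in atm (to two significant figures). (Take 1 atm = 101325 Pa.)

alluvium: 1970 kg/m³ × 9.81 m/s² × 692 m = 1.337×10^7 Pa = 132.0 atm
limestone: 2540 kg/m³ × 9.81 m/s² × 5255 m = 1.309×10^8 Pa = 1292 atm
coal seam: 1290 kg/m³ × 9.81 m/s² × 79 m = 9.997×10^5 Pa = 9.867 atm
gneiss: 2660 kg/m³ × 9.81 m/s² × 26016 m = 6.789×10^8 Pa = 6700 atm
upper-mantle rock: 3380 kg/m³ × 9.81 m/s² × 23000 m = 7.626×10^8 Pa = 7527 atm
Total = 132.0 + 1292 + 9.867 + 6700 + 7527 = 15661 atm

16000 atm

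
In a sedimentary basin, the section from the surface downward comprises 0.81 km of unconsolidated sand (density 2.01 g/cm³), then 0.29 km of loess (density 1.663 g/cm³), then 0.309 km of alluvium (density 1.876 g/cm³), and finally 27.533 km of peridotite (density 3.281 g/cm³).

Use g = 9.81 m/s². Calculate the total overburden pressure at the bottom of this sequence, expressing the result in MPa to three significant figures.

913 MPa

unconsolidated sand: 2010 kg/m³ × 9.81 m/s² × 810 m = 1.597×10^7 Pa = 15.97 MPa
loess: 1663 kg/m³ × 9.81 m/s² × 290 m = 4.731×10^6 Pa = 4.731 MPa
alluvium: 1876 kg/m³ × 9.81 m/s² × 309 m = 5.687×10^6 Pa = 5.687 MPa
peridotite: 3281 kg/m³ × 9.81 m/s² × 27533 m = 8.862×10^8 Pa = 886.2 MPa
Total = 15.97 + 4.731 + 5.687 + 886.2 = 912.58 MPa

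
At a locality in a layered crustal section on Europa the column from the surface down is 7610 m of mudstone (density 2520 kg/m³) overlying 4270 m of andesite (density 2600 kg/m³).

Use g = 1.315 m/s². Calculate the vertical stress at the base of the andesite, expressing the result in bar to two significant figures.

400 bar

mudstone: 2520 kg/m³ × 1.315 m/s² × 7610 m = 2.522×10^7 Pa = 252.2 bar
andesite: 2600 kg/m³ × 1.315 m/s² × 4270 m = 1.460×10^7 Pa = 146.0 bar
Total = 252.2 + 146.0 = 398.17 bar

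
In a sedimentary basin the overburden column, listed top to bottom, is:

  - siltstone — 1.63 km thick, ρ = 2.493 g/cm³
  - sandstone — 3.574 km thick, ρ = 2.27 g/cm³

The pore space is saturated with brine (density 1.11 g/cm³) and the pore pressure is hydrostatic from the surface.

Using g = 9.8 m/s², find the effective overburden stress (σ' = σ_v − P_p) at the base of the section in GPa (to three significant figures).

0.0627 GPa

Overburden (lithostatic) stress σ_v:
siltstone: 2493 kg/m³ × 9.8 m/s² × 1630 m = 3.982×10^7 Pa = 39.82 MPa
sandstone: 2270 kg/m³ × 9.8 m/s² × 3574 m = 7.951×10^7 Pa = 79.51 MPa
Total = 39.82 + 79.51 = 119.33 MPa
Pore pressure P_p = 1110 kg/m³ × 9.8 m/s² × 5204 m = 5.661×10^7 Pa = 56.61 MPa
Effective stress σ' = σ_v − P_p = 119.3 − 56.61 = 62.721 MPa = 0.062721 GPa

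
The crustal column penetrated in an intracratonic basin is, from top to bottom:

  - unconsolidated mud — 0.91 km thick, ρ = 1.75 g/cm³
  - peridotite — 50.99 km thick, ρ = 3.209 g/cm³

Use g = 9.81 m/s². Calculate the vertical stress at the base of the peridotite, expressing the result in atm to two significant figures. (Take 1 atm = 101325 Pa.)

16000 atm

unconsolidated mud: 1750 kg/m³ × 9.81 m/s² × 910 m = 1.562×10^7 Pa = 154.2 atm
peridotite: 3209 kg/m³ × 9.81 m/s² × 50990 m = 1.605×10^9 Pa = 15842 atm
Total = 154.2 + 15842 = 15996 atm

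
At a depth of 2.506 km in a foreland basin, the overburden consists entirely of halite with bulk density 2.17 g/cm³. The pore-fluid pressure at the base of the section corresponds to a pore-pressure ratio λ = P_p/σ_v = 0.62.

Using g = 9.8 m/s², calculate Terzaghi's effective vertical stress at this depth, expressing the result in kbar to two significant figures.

0.20 kbar

Overburden (lithostatic) stress σ_v:
halite: 2170 kg/m³ × 9.8 m/s² × 2506 m = 5.329×10^7 Pa = 53.29 MPa
Pore pressure P_p = λ·σ_v = 0.62 × 53.29 MPa = 33.04 MPa
Effective stress σ' = σ_v − P_p = 53.29 − 33.04 = 20.251 MPa = 0.20251 kbar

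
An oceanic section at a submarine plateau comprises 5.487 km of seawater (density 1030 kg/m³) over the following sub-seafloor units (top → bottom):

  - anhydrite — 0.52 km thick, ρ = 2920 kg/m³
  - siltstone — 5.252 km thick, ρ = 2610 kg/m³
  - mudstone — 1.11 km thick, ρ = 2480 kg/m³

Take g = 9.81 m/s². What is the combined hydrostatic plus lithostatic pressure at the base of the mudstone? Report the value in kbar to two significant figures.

seawater: 1030 kg/m³ × 9.81 m/s² × 5487 m = 5.544×10^7 Pa = 0.5544 kbar
anhydrite: 2920 kg/m³ × 9.81 m/s² × 520 m = 1.490×10^7 Pa = 0.1490 kbar
siltstone: 2610 kg/m³ × 9.81 m/s² × 5252 m = 1.345×10^8 Pa = 1.345 kbar
mudstone: 2480 kg/m³ × 9.81 m/s² × 1110 m = 2.700×10^7 Pa = 0.2700 kbar
Total = 0.5544 + 0.1490 + 1.345 + 0.2700 = 2.3182 kbar

2.3 kbar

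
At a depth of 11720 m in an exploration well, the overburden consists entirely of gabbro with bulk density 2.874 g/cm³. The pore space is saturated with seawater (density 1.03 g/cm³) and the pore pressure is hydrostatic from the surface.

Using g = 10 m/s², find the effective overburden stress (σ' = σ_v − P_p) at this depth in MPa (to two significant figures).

220 MPa

Overburden (lithostatic) stress σ_v:
gabbro: 2874 kg/m³ × 10 m/s² × 11720 m = 3.368×10^8 Pa = 336.8 MPa
Pore pressure P_p = 1030 kg/m³ × 10 m/s² × 11720 m = 1.207×10^8 Pa = 120.7 MPa
Effective stress σ' = σ_v − P_p = 336.8 − 120.7 = 216.12 MPa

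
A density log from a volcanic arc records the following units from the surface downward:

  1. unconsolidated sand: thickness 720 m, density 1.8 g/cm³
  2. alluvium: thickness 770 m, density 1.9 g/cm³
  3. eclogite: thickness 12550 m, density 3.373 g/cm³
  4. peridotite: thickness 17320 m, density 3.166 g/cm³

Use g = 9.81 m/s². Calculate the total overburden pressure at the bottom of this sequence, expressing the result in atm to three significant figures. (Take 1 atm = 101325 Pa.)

9670 atm

unconsolidated sand: 1800 kg/m³ × 9.81 m/s² × 720 m = 1.271×10^7 Pa = 125.5 atm
alluvium: 1900 kg/m³ × 9.81 m/s² × 770 m = 1.435×10^7 Pa = 141.6 atm
eclogite: 3373 kg/m³ × 9.81 m/s² × 12550 m = 4.153×10^8 Pa = 4098 atm
peridotite: 3166 kg/m³ × 9.81 m/s² × 17320 m = 5.379×10^8 Pa = 5309 atm
Total = 125.5 + 141.6 + 4098 + 5309 = 9674.5 atm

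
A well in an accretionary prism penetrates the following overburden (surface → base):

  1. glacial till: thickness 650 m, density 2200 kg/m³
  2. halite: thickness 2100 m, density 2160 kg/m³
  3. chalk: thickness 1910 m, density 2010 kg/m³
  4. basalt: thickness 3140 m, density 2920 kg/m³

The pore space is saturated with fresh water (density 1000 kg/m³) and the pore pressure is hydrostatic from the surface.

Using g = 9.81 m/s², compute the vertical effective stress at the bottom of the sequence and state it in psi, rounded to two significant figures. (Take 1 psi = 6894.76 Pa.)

16000 psi

Overburden (lithostatic) stress σ_v:
glacial till: 2200 kg/m³ × 9.81 m/s² × 650 m = 1.403×10^7 Pa = 14.03 MPa
halite: 2160 kg/m³ × 9.81 m/s² × 2100 m = 4.450×10^7 Pa = 44.50 MPa
chalk: 2010 kg/m³ × 9.81 m/s² × 1910 m = 3.766×10^7 Pa = 37.66 MPa
basalt: 2920 kg/m³ × 9.81 m/s² × 3140 m = 8.995×10^7 Pa = 89.95 MPa
Total = 14.03 + 44.50 + 37.66 + 89.95 = 186.13 MPa
Pore pressure P_p = 1000 kg/m³ × 9.81 m/s² × 7800 m = 7.652×10^7 Pa = 76.52 MPa
Effective stress σ' = σ_v − P_p = 186.1 − 76.52 = 109.62 MPa = 15898 psi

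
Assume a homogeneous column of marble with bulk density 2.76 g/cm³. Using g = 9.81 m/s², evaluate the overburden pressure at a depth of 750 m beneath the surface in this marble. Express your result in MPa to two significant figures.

20 MPa

marble: 2760 kg/m³ × 9.81 m/s² × 750 m = 2.031×10^7 Pa = 20.31 MPa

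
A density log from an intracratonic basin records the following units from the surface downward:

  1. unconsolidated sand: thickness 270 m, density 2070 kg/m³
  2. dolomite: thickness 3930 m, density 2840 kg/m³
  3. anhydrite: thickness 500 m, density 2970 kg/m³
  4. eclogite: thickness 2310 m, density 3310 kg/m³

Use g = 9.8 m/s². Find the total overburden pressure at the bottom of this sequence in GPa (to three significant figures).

unconsolidated sand: 2070 kg/m³ × 9.8 m/s² × 270 m = 5.477×10^6 Pa = 5.477×10^-3 GPa
dolomite: 2840 kg/m³ × 9.8 m/s² × 3930 m = 1.094×10^8 Pa = 0.1094 GPa
anhydrite: 2970 kg/m³ × 9.8 m/s² × 500 m = 1.455×10^7 Pa = 0.01455 GPa
eclogite: 3310 kg/m³ × 9.8 m/s² × 2310 m = 7.493×10^7 Pa = 0.07493 GPa
Total = 5.477×10^-3 + 0.1094 + 0.01455 + 0.07493 = 0.20434 GPa

0.204 GPa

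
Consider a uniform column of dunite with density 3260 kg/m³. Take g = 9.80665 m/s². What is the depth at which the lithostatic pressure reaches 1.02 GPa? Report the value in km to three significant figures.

h = P/(ρg) = 1.02 GPa / (3260 kg/m³ × 9.80665 m/s²) = 1.020×10^9 Pa / 31970 Pa/m = 31905 m
= 31.905 km

31.9 km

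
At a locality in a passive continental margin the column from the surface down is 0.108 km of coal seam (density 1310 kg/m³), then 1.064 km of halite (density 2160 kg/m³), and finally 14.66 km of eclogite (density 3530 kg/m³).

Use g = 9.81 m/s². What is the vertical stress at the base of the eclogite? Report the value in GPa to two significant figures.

0.53 GPa

coal seam: 1310 kg/m³ × 9.81 m/s² × 108 m = 1.388×10^6 Pa = 1.388×10^-3 GPa
halite: 2160 kg/m³ × 9.81 m/s² × 1064 m = 2.255×10^7 Pa = 0.02255 GPa
eclogite: 3530 kg/m³ × 9.81 m/s² × 14660 m = 5.077×10^8 Pa = 0.5077 GPa
Total = 1.388×10^-3 + 0.02255 + 0.5077 = 0.53160 GPa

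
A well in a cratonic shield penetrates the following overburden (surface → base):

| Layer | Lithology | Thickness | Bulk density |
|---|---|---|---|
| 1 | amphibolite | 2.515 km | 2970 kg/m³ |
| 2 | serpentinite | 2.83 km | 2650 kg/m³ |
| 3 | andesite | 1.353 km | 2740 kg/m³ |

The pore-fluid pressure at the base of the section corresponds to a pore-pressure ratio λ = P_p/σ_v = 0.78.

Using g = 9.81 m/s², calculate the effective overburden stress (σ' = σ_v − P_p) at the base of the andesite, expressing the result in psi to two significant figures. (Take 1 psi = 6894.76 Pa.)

5800 psi

Overburden (lithostatic) stress σ_v:
amphibolite: 2970 kg/m³ × 9.81 m/s² × 2515 m = 7.328×10^7 Pa = 73.28 MPa
serpentinite: 2650 kg/m³ × 9.81 m/s² × 2830 m = 7.357×10^7 Pa = 73.57 MPa
andesite: 2740 kg/m³ × 9.81 m/s² × 1353 m = 3.637×10^7 Pa = 36.37 MPa
Total = 73.28 + 73.57 + 36.37 = 183.21 MPa
Pore pressure P_p = λ·σ_v = 0.78 × 183.2 MPa = 142.9 MPa
Effective stress σ' = σ_v − P_p = 183.2 − 142.9 = 40.307 MPa = 5846.1 psi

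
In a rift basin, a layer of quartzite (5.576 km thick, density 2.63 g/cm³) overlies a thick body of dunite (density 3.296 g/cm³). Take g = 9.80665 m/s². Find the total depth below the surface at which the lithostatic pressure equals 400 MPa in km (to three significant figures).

13.5 km

Pressure at base of upper layers: 2630×9.80665×5576 = 1.438×10^8 Pa = 143.8 MPa
Remaining pressure to be supplied by dunite: 4.000×10^8 − 1.438×10^8 = 2.562×10^8 Pa
Additional depth in dunite = 2.562×10^8 Pa / (3296 kg/m³ × 9.80665 m/s²) = 7925.9 m
Total depth = 5576 m + 7925.9 m = 13502 m
= 13.502 km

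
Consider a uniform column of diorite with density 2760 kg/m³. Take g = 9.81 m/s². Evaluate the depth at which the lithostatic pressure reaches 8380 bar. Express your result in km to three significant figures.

31.0 km

h = P/(ρg) = 8380 bar / (2760 kg/m³ × 9.81 m/s²) = 8.380×10^8 Pa / 27076 Pa/m = 30950 m
= 30.950 km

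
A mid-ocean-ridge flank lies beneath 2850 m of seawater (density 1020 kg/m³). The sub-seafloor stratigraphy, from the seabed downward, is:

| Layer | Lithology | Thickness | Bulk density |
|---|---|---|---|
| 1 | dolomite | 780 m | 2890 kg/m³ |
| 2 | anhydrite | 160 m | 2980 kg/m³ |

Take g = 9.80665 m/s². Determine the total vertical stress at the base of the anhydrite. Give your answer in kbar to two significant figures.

0.55 kbar

seawater: 1020 kg/m³ × 9.80665 m/s² × 2850 m = 2.851×10^7 Pa = 0.2851 kbar
dolomite: 2890 kg/m³ × 9.80665 m/s² × 780 m = 2.211×10^7 Pa = 0.2211 kbar
anhydrite: 2980 kg/m³ × 9.80665 m/s² × 160 m = 4.676×10^6 Pa = 0.04676 kbar
Total = 0.2851 + 0.2211 + 0.04676 = 0.55290 kbar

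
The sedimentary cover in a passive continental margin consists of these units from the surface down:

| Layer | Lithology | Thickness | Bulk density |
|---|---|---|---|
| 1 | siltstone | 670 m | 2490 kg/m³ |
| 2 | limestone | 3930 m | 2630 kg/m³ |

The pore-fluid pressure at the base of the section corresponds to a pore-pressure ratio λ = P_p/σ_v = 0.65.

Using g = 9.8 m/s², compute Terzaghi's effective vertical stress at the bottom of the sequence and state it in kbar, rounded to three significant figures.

0.412 kbar

Overburden (lithostatic) stress σ_v:
siltstone: 2490 kg/m³ × 9.8 m/s² × 670 m = 1.635×10^7 Pa = 16.35 MPa
limestone: 2630 kg/m³ × 9.8 m/s² × 3930 m = 1.013×10^8 Pa = 101.3 MPa
Total = 16.35 + 101.3 = 117.64 MPa
Pore pressure P_p = λ·σ_v = 0.65 × 117.6 MPa = 76.47 MPa
Effective stress σ' = σ_v − P_p = 117.6 − 76.47 = 41.174 MPa = 0.41174 kbar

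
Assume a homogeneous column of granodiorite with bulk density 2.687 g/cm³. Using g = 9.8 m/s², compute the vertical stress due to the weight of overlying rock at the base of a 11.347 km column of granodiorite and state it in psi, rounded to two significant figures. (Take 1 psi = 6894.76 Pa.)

43000 psi

granodiorite: 2687 kg/m³ × 9.8 m/s² × 11347 m = 2.988×10^8 Pa = 43337 psi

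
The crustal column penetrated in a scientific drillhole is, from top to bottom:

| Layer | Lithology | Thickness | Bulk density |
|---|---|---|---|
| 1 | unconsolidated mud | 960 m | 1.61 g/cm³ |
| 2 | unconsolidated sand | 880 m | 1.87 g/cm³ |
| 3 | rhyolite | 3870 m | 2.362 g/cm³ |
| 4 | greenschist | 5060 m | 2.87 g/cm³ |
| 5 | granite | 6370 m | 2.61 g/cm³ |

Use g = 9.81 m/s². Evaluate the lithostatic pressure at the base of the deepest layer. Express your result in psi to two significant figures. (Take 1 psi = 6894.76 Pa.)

62000 psi

unconsolidated mud: 1610 kg/m³ × 9.81 m/s² × 960 m = 1.516×10^7 Pa = 2199 psi
unconsolidated sand: 1870 kg/m³ × 9.81 m/s² × 880 m = 1.614×10^7 Pa = 2341 psi
rhyolite: 2362 kg/m³ × 9.81 m/s² × 3870 m = 8.967×10^7 Pa = 13006 psi
greenschist: 2870 kg/m³ × 9.81 m/s² × 5060 m = 1.425×10^8 Pa = 20662 psi
granite: 2610 kg/m³ × 9.81 m/s² × 6370 m = 1.631×10^8 Pa = 23655 psi
Total = 2199 + 2341 + 13006 + 20662 + 23655 = 61864 psi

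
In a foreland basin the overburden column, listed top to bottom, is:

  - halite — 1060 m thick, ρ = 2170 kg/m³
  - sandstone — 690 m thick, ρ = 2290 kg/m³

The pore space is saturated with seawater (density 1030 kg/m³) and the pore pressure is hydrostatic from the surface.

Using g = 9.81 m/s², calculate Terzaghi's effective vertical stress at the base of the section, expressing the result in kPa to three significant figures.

20400 kPa

Overburden (lithostatic) stress σ_v:
halite: 2170 kg/m³ × 9.81 m/s² × 1060 m = 2.256×10^7 Pa = 22.56 MPa
sandstone: 2290 kg/m³ × 9.81 m/s² × 690 m = 1.550×10^7 Pa = 15.50 MPa
Total = 22.56 + 15.50 = 38.066 MPa
Pore pressure P_p = 1030 kg/m³ × 9.81 m/s² × 1750 m = 1.768×10^7 Pa = 17.68 MPa
Effective stress σ' = σ_v − P_p = 38.07 − 17.68 = 20.383 MPa = 20383 kPa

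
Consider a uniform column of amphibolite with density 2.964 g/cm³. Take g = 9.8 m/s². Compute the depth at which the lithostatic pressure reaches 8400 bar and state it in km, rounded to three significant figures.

h = P/(ρg) = 8400 bar / (2964 kg/m³ × 9.8 m/s²) = 8.400×10^8 Pa / 29047 Pa/m = 28918 m
= 28.918 km

28.9 km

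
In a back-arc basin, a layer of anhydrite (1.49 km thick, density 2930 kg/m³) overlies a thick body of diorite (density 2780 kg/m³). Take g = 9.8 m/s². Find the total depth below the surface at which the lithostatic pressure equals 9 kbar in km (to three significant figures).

33.0 km

Pressure at base of upper layers: 2930×9.8×1490 = 4.278×10^7 Pa = 0.4278 kbar
Remaining pressure to be supplied by diorite: 9.000×10^8 − 4.278×10^7 = 8.572×10^8 Pa
Additional depth in diorite = 8.572×10^8 Pa / (2780 kg/m³ × 9.8 m/s²) = 31464 m
Total depth = 1490 m + 31464 m = 32954 m
= 32.954 km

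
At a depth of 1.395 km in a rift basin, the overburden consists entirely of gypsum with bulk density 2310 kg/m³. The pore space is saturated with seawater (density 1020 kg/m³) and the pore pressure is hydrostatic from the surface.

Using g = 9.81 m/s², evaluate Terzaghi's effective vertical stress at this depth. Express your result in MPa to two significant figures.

18 MPa

Overburden (lithostatic) stress σ_v:
gypsum: 2310 kg/m³ × 9.81 m/s² × 1395 m = 3.161×10^7 Pa = 31.61 MPa
Pore pressure P_p = 1020 kg/m³ × 9.81 m/s² × 1395 m = 1.396×10^7 Pa = 13.96 MPa
Effective stress σ' = σ_v − P_p = 31.61 − 13.96 = 17.654 MPa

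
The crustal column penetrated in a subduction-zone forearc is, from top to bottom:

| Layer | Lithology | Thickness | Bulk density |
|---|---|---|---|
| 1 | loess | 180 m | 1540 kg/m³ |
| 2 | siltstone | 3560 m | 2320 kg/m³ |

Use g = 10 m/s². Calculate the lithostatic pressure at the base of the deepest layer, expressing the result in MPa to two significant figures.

85 MPa

loess: 1540 kg/m³ × 10 m/s² × 180 m = 2.772×10^6 Pa = 2.772 MPa
siltstone: 2320 kg/m³ × 10 m/s² × 3560 m = 8.259×10^7 Pa = 82.59 MPa
Total = 2.772 + 82.59 = 85.364 MPa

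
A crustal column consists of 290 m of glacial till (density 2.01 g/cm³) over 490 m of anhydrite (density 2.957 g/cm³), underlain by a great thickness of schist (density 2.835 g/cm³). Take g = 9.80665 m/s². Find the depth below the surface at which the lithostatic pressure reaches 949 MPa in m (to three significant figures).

34200 m

Pressure at base of upper layers: 2010×9.80665×290 + 2957×9.80665×490 = 1.993×10^7 Pa = 19.93 MPa
Remaining pressure to be supplied by schist: 9.490×10^8 − 1.993×10^7 = 9.291×10^8 Pa
Additional depth in schist = 9.291×10^8 Pa / (2835 kg/m³ × 9.80665 m/s²) = 33418 m
Total depth = 780 m + 33418 m = 34198 m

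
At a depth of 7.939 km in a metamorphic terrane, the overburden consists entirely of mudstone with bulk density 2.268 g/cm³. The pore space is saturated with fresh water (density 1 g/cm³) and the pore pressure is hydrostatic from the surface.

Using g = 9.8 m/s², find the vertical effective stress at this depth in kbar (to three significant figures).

0.987 kbar

Overburden (lithostatic) stress σ_v:
mudstone: 2268 kg/m³ × 9.8 m/s² × 7939 m = 1.765×10^8 Pa = 176.5 MPa
Pore pressure P_p = 1000 kg/m³ × 9.8 m/s² × 7939 m = 7.780×10^7 Pa = 77.80 MPa
Effective stress σ' = σ_v − P_p = 176.5 − 77.80 = 98.653 MPa = 0.98653 kbar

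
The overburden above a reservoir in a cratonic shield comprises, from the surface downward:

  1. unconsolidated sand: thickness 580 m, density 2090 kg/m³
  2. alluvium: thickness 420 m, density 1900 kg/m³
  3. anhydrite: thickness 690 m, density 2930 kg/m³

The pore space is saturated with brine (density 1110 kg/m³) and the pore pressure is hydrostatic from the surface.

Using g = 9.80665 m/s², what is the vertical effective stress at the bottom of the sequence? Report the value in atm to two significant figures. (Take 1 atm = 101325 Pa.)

Overburden (lithostatic) stress σ_v:
unconsolidated sand: 2090 kg/m³ × 9.80665 m/s² × 580 m = 1.189×10^7 Pa = 11.89 MPa
alluvium: 1900 kg/m³ × 9.80665 m/s² × 420 m = 7.826×10^6 Pa = 7.826 MPa
anhydrite: 2930 kg/m³ × 9.80665 m/s² × 690 m = 1.983×10^7 Pa = 19.83 MPa
Total = 11.89 + 7.826 + 19.83 = 39.539 MPa
Pore pressure P_p = 1110 kg/m³ × 9.80665 m/s² × 1690 m = 1.840×10^7 Pa = 18.40 MPa
Effective stress σ' = σ_v − P_p = 39.54 − 18.40 = 21.143 MPa = 208.67 atm

210 atm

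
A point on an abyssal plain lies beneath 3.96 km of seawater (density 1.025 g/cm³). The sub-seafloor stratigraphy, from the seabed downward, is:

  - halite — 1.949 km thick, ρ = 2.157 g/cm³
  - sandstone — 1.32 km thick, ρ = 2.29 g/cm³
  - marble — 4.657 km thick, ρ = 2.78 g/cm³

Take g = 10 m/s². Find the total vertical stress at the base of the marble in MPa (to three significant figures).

seawater: 1025 kg/m³ × 10 m/s² × 3960 m = 4.059×10^7 Pa = 40.59 MPa
halite: 2157 kg/m³ × 10 m/s² × 1949 m = 4.204×10^7 Pa = 42.04 MPa
sandstone: 2290 kg/m³ × 10 m/s² × 1320 m = 3.023×10^7 Pa = 30.23 MPa
marble: 2780 kg/m³ × 10 m/s² × 4657 m = 1.295×10^8 Pa = 129.5 MPa
Total = 40.59 + 42.04 + 30.23 + 129.5 = 242.32 MPa

242 MPa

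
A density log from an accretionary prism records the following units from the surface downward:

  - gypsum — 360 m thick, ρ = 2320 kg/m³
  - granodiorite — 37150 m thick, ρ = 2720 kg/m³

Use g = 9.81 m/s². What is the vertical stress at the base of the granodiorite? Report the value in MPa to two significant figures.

gypsum: 2320 kg/m³ × 9.81 m/s² × 360 m = 8.193×10^6 Pa = 8.193 MPa
granodiorite: 2720 kg/m³ × 9.81 m/s² × 37150 m = 9.913×10^8 Pa = 991.3 MPa
Total = 8.193 + 991.3 = 999.47 MPa

1000 MPa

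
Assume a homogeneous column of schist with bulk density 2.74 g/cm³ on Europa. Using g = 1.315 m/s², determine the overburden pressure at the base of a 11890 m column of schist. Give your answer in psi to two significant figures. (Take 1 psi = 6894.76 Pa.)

schist: 2740 kg/m³ × 1.315 m/s² × 11890 m = 4.284×10^7 Pa = 6214 psi

6200 psi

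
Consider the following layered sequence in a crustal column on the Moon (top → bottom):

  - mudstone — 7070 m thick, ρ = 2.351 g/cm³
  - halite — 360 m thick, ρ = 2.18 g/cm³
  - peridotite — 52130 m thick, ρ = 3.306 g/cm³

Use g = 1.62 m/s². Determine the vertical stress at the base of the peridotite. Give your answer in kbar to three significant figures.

mudstone: 2351 kg/m³ × 1.62 m/s² × 7070 m = 2.693×10^7 Pa = 0.2693 kbar
halite: 2180 kg/m³ × 1.62 m/s² × 360 m = 1.271×10^6 Pa = 0.01271 kbar
peridotite: 3306 kg/m³ × 1.62 m/s² × 52130 m = 2.792×10^8 Pa = 2.792 kbar
Total = 0.2693 + 0.01271 + 2.792 = 3.0739 kbar

3.07 kbar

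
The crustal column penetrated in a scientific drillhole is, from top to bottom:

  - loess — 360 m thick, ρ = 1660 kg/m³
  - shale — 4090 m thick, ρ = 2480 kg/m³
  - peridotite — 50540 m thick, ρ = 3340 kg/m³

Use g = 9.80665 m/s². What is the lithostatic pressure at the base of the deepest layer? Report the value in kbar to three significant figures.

17.6 kbar

loess: 1660 kg/m³ × 9.80665 m/s² × 360 m = 5.860×10^6 Pa = 0.05860 kbar
shale: 2480 kg/m³ × 9.80665 m/s² × 4090 m = 9.947×10^7 Pa = 0.9947 kbar
peridotite: 3340 kg/m³ × 9.80665 m/s² × 50540 m = 1.655×10^9 Pa = 16.55 kbar
Total = 0.05860 + 0.9947 + 16.55 = 17.607 kbar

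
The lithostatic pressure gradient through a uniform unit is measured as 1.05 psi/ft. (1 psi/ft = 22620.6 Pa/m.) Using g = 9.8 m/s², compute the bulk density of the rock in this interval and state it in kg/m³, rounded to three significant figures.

2420 kg/m³

ρ = (dP/dz)/g = 1.05 psi/ft / 9.8 m/s² = 23752 Pa/m / 9.8 m/s² = 2423.6 kg/m³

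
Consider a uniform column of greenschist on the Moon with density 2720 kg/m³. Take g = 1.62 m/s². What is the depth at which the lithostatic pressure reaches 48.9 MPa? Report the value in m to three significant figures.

h = P/(ρg) = 48.9 MPa / (2720 kg/m³ × 1.62 m/s²) = 4.890×10^7 Pa / 4406.4 Pa/m = 11097 m

11100 m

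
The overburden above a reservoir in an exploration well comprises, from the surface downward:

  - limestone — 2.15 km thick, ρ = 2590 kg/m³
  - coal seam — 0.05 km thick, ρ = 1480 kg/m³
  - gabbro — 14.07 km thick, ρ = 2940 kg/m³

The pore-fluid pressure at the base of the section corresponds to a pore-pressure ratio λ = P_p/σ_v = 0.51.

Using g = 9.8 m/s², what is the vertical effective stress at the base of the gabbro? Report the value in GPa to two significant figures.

0.23 GPa

Overburden (lithostatic) stress σ_v:
limestone: 2590 kg/m³ × 9.8 m/s² × 2150 m = 5.457×10^7 Pa = 54.57 MPa
coal seam: 1480 kg/m³ × 9.8 m/s² × 50 m = 7.252×10^5 Pa = 0.7252 MPa
gabbro: 2940 kg/m³ × 9.8 m/s² × 14070 m = 4.054×10^8 Pa = 405.4 MPa
Total = 54.57 + 0.7252 + 405.4 = 460.68 MPa
Pore pressure P_p = λ·σ_v = 0.51 × 460.7 MPa = 234.9 MPa
Effective stress σ' = σ_v − P_p = 460.7 − 234.9 = 225.73 MPa = 0.22573 GPa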